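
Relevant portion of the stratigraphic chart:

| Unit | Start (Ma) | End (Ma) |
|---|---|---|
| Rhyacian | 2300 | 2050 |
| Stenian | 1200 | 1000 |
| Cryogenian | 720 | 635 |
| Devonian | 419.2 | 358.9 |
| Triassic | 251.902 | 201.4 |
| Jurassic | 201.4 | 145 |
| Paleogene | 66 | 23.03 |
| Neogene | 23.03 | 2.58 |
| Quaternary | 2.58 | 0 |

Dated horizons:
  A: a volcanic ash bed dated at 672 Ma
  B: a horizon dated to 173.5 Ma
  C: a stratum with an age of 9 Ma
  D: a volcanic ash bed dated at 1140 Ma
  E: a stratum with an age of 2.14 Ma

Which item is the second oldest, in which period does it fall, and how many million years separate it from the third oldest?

A, in the Cryogenian; 498.5 million years to B

Sorted oldest-first by Ma: D (1140), A (672), B (173.5), C (9), E (2.14).
The second oldest is A at 672 Ma, which lies in 720–635 Ma: the Cryogenian.
The third oldest is B at 173.5 Ma; separation = |672 − 173.5| = 498.5 Myr.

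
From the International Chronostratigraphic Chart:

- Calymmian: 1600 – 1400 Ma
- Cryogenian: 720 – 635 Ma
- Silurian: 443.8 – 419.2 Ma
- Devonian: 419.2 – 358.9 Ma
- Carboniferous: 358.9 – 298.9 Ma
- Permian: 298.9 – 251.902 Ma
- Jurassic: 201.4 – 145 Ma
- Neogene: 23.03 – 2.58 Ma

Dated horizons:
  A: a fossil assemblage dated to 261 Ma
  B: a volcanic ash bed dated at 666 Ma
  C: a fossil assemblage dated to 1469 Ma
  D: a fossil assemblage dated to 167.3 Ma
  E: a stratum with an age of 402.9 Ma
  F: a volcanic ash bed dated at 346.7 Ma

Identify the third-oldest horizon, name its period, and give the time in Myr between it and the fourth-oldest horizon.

E, in the Devonian; 56.2 million years to F

Sorted oldest-first by Ma: C (1469), B (666), E (402.9), F (346.7), A (261), D (167.3).
The third oldest is E at 402.9 Ma, which lies in 419.2–358.9 Ma: the Devonian.
The fourth oldest is F at 346.7 Ma; separation = |402.9 − 346.7| = 56.2 Myr.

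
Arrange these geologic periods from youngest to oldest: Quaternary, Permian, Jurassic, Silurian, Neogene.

Era membership (oldest first within each) — Paleozoic: Silurian, Permian; Mesozoic: Jurassic; Cenozoic: Neogene, Quaternary. Paleozoic precedes Mesozoic, which precedes Cenozoic. Concatenating the groups in that era order and then reversing gives youngest to oldest.

Quaternary, then Neogene, then Jurassic, then Permian, then Silurian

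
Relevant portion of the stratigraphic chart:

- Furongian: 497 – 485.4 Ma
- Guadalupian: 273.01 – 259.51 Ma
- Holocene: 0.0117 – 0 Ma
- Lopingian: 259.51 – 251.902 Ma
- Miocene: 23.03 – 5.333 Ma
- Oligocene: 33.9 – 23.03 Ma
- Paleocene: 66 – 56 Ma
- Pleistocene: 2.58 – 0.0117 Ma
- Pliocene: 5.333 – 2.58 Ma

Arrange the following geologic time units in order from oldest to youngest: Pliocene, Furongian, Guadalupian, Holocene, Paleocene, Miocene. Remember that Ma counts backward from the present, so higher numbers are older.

Sorting by start age (descending Ma, since larger Ma = older): Furongian start 497, Guadalupian start 273.01, Paleocene start 66, Miocene start 23.03, Pliocene start 5.333, Holocene start 0.0117.

Furongian, Guadalupian, Paleocene, Miocene, Pliocene, Holocene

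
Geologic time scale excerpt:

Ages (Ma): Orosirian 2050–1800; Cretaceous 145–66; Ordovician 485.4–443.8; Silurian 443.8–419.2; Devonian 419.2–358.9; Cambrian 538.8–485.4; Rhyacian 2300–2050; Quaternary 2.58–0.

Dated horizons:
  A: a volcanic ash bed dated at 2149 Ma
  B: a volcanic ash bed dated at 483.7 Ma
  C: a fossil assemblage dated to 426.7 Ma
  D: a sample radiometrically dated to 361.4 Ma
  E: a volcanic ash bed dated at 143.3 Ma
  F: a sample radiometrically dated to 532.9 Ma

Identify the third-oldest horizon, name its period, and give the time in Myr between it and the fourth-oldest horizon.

Sorted oldest-first by Ma: A (2149), F (532.9), B (483.7), C (426.7), D (361.4), E (143.3).
The third oldest is B at 483.7 Ma, which lies in 485.4–443.8 Ma: the Ordovician.
The fourth oldest is C at 426.7 Ma; separation = |483.7 − 426.7| = 57 Myr.

B, in the Ordovician; 57 million years to C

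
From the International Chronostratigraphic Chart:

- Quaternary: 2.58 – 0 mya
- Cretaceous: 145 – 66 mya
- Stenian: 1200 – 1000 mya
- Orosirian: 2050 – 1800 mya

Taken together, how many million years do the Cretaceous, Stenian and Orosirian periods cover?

529 million years

Each duration: Cretaceous = 79; Stenian = 200; Orosirian = 250.
Sum: 79 + 200 + 250 = 529 Myr.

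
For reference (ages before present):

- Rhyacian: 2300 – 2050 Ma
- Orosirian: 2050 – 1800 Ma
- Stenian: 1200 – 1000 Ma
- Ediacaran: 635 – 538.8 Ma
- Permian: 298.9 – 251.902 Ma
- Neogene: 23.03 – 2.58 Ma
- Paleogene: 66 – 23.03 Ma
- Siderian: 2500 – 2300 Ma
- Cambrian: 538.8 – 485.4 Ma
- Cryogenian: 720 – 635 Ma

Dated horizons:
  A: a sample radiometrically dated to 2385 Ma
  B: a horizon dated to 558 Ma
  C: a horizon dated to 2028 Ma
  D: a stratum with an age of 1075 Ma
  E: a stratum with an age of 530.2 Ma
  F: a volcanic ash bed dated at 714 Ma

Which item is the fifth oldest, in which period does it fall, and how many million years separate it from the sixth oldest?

Sorted oldest-first by Ma: A (2385), C (2028), D (1075), F (714), B (558), E (530.2).
The fifth oldest is B at 558 Ma, which lies in 635–538.8 Ma: the Ediacaran.
The sixth oldest is E at 530.2 Ma; separation = |558 − 530.2| = 27.8 Myr.

B, in the Ediacaran; 27.8 million years to E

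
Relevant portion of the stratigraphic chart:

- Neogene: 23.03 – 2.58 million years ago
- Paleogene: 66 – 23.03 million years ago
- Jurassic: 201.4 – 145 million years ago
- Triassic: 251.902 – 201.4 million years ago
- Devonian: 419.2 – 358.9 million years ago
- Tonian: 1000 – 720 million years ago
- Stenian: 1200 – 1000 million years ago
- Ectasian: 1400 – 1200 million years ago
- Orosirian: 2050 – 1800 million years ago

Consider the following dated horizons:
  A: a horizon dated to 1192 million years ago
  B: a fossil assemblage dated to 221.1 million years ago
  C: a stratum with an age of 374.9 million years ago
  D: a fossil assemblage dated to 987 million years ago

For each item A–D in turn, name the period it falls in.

A — Stenian; B — Triassic; C — Devonian; D — Tonian

Match each age against the start–end ranges in the excerpt: A = 1192 Ma → Stenian (1200–1000); B = 221.1 Ma → Triassic (251.902–201.4); C = 374.9 Ma → Devonian (419.2–358.9); D = 987 Ma → Tonian (1000–720).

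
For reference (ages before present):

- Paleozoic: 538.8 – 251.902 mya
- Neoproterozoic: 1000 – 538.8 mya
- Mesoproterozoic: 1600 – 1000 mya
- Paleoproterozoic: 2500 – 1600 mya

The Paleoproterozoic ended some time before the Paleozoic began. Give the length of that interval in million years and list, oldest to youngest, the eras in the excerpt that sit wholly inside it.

1061.2 million years; Mesoproterozoic, Neoproterozoic

The Paleoproterozoic closes at 1600 Ma and the Paleozoic opens at 538.8 Ma, so the interval is 1600 − 538.8 = 1061.2 Myr.
An era fits inside if it starts at or after 1600 Ma and ends at or before 538.8 Ma; oldest first that gives Mesoproterozoic, Neoproterozoic.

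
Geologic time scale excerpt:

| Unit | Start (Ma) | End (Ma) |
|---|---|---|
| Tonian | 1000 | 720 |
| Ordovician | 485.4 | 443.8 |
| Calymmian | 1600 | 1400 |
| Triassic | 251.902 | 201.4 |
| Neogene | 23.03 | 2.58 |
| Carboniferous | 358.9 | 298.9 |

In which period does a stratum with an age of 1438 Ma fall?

1438 Ma lies between 1600 and 1400 Ma, so it falls in the Calymmian.

Calymmian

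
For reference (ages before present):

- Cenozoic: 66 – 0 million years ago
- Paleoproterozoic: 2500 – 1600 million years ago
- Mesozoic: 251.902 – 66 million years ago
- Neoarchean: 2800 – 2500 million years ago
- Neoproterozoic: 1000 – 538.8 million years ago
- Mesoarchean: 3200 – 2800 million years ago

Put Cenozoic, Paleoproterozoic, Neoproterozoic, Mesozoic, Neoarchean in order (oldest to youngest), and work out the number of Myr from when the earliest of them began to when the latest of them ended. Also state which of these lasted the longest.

Neoarchean → Paleoproterozoic → Neoproterozoic → Mesozoic → Cenozoic; total span 2800 Myr; longest is Paleoproterozoic

Start ages (Ma): Neoarchean 2800, Paleoproterozoic 2500, Neoproterozoic 1000, Mesozoic 251.902, Cenozoic 66.
Ordered oldest to youngest: Neoarchean, Paleoproterozoic, Neoproterozoic, Mesozoic, Cenozoic.
Span = 2800 − 0 = 2800 Myr.
Durations: Cenozoic 66, Mesozoic 185.902, Paleoproterozoic 900, Neoproterozoic 461.2, Neoarchean 300 → longest is Paleoproterozoic (900 Myr).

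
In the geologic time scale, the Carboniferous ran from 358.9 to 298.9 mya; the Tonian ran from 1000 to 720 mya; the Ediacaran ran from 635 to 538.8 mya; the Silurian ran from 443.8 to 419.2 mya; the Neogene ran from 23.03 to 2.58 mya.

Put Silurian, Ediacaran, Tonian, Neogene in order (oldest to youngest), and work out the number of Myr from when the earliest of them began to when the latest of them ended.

From the excerpt: Silurian 443.8–419.2; Ediacaran 635–538.8; Tonian 1000–720; Neogene 23.03–2.58 (Ma).
Larger Ma is earlier, so the oldest is Tonian and the youngest is Neogene; oldest to youngest: Tonian, Ediacaran, Silurian, Neogene.
Oldest start 1000 minus youngest end 2.58 gives 997.42 Myr overall.

Tonian → Ediacaran → Silurian → Neogene; total span 997.42 Myr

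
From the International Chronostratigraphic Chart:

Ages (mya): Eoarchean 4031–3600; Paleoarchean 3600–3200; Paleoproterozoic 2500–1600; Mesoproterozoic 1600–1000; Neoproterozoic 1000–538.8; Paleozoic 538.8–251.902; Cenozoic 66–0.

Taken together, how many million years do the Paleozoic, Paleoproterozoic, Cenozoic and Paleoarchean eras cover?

1652.898 million years

Each duration: Paleozoic = 286.898; Paleoproterozoic = 900; Cenozoic = 66; Paleoarchean = 400.
Sum: 286.898 + 900 + 66 + 400 = 1652.898 Myr.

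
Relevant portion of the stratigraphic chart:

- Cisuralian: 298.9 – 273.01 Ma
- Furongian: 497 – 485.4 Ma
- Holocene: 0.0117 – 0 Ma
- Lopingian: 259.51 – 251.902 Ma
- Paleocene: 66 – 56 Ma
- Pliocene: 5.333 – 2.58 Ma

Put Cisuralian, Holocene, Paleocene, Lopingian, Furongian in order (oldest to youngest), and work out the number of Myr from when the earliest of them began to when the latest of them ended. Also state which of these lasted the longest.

From the excerpt: Cisuralian 298.9–273.01; Holocene 0.0117–0; Paleocene 66–56; Lopingian 259.51–251.902; Furongian 497–485.4 (Ma).
Larger Ma is earlier, so the oldest is Furongian and the youngest is Holocene; oldest to youngest: Furongian, Cisuralian, Lopingian, Paleocene, Holocene.
Oldest start 497 minus youngest end 0 gives 497 Myr overall.
Individual lengths (start − end): Cisuralian 25.89; Lopingian 7.608; Holocene 0.0117; Paleocene 10; Furongian 11.6. The largest is Cisuralian at 25.89 Myr.

Furongian, Cisuralian, Lopingian, Paleocene, Holocene; total span 497 Myr; longest is Cisuralian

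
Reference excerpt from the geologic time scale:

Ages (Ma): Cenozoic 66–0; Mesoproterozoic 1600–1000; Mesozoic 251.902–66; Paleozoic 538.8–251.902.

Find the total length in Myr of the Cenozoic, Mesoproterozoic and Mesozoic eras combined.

851.902 million years

Each duration: Cenozoic = 66; Mesoproterozoic = 600; Mesozoic = 185.902.
Sum: 66 + 600 + 185.902 = 851.902 Myr.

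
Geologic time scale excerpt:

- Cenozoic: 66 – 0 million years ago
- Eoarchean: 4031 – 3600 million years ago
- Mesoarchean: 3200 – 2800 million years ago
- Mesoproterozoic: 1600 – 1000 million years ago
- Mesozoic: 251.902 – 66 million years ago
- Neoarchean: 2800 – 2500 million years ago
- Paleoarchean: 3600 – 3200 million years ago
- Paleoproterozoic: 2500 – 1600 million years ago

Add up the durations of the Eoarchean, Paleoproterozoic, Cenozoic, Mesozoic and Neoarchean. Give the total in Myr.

1882.902 million years

Each duration: Eoarchean = 431; Paleoproterozoic = 900; Cenozoic = 66; Mesozoic = 185.902; Neoarchean = 300.
Sum: 431 + 900 + 66 + 185.902 + 300 = 1882.902 Myr.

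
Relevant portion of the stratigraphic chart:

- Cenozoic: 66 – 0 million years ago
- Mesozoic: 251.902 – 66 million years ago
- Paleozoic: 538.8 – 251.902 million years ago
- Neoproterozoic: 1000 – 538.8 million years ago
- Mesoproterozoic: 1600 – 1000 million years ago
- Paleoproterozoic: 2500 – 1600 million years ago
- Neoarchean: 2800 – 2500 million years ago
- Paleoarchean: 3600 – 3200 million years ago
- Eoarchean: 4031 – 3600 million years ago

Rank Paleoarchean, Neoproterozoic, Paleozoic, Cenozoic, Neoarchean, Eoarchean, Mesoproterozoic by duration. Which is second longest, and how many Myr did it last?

Neoproterozoic, 461.2 million years

Durations: Paleoarchean 400; Neoproterozoic 461.2; Paleozoic 286.898; Cenozoic 66; Neoarchean 300; Eoarchean 431; Mesoproterozoic 600 Myr.
Sorted longest-first: Mesoproterozoic (600), Neoproterozoic (461.2), Eoarchean (431), Paleoarchean (400), Neoarchean (300), Paleozoic (286.898), Cenozoic (66).
The second longest is Neoproterozoic at 461.2 Myr.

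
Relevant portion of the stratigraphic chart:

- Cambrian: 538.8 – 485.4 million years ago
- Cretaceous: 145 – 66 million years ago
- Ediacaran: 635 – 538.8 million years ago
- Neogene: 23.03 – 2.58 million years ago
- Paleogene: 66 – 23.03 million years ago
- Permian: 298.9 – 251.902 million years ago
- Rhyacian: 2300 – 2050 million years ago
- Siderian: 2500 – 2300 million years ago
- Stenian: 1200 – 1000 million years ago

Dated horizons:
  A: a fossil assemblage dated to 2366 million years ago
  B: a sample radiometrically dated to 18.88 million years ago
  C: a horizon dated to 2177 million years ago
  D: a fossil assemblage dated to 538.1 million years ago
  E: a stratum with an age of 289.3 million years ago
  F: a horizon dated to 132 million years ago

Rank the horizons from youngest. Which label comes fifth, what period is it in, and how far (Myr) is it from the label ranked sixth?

C, in the Rhyacian; 189 million years to A

Sorted youngest-first by Ma: B (18.88), F (132), E (289.3), D (538.1), C (2177), A (2366).
The fifth youngest is C at 2177 Ma, which lies in 2300–2050 Ma: the Rhyacian.
The sixth youngest is A at 2366 Ma; separation = |2177 − 2366| = 189 Myr.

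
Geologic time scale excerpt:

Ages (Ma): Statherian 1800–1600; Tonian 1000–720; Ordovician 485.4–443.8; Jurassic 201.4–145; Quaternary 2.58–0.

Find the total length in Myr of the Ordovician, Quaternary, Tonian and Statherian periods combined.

Duration is start − end for each: (485.4 − 443.8) + (2.58 − 0) + (1000 − 720) + (1800 − 1600).
That is 41.6 + 2.58 + 280 + 200, which totals 524.18 million years.

524.18 million years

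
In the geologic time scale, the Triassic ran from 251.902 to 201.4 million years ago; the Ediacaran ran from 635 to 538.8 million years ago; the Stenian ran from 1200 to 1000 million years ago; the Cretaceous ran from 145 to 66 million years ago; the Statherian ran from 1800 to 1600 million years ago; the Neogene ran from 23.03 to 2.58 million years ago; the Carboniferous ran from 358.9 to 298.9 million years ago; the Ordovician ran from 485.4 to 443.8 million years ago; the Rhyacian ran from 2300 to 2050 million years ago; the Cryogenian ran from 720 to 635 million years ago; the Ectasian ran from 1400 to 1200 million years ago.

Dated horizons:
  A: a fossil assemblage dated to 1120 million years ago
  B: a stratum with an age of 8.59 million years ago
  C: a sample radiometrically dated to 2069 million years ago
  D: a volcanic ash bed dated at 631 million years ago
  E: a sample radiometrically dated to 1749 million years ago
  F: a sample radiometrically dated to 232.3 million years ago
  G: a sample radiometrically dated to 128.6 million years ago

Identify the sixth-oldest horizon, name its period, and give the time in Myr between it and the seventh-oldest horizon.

Larger Ma means older, so oldest first: C 2069 > E 1749 > A 1120 > D 631 > F 232.3 > G 128.6 > B 8.59.
Counting 6 along gives G (128.6 Ma); the excerpt puts that inside the Cretaceous, 145–66 Ma.
Next in line is B (8.59 Ma), and 128.6 − 8.59 = 120.01 Myr.

G, in the Cretaceous; 120.01 million years to B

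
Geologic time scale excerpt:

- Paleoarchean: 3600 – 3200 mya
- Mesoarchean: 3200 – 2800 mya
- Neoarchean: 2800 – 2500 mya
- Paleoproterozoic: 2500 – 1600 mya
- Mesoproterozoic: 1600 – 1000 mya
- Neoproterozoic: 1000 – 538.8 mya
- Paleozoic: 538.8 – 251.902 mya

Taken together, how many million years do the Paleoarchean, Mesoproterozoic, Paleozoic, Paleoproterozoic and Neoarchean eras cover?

Duration is start − end for each: (3600 − 3200) + (1600 − 1000) + (538.8 − 251.902) + (2500 − 1600) + (2800 − 2500).
That is 400 + 600 + 286.898 + 900 + 300, which totals 2486.898 million years.

2486.898 million years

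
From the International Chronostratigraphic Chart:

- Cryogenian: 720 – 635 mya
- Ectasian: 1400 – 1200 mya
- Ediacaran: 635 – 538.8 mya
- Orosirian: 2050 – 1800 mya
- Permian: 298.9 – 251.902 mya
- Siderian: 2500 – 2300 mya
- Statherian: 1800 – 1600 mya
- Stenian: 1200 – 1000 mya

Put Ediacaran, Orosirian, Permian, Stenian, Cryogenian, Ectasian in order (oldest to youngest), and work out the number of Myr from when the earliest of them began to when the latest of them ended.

From the excerpt: Ediacaran 635–538.8; Orosirian 2050–1800; Permian 298.9–251.902; Stenian 1200–1000; Cryogenian 720–635; Ectasian 1400–1200 (Ma).
Larger Ma is earlier, so the oldest is Orosirian and the youngest is Permian; oldest to youngest: Orosirian, Ectasian, Stenian, Cryogenian, Ediacaran, Permian.
Oldest start 2050 minus youngest end 251.902 gives 1798.098 Myr overall.

Orosirian → Ectasian → Stenian → Cryogenian → Ediacaran → Permian; total span 1798.098 Myr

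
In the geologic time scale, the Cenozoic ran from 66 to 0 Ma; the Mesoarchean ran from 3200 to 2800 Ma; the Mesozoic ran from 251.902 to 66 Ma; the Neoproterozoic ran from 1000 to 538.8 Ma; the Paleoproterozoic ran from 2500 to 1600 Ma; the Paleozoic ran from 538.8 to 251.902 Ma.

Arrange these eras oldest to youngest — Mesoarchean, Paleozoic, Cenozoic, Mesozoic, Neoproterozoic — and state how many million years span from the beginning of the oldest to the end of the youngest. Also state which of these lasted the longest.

Start ages (Ma): Mesoarchean 3200, Neoproterozoic 1000, Paleozoic 538.8, Mesozoic 251.902, Cenozoic 66.
Ordered oldest to youngest: Mesoarchean, Neoproterozoic, Paleozoic, Mesozoic, Cenozoic.
Span = 3200 − 0 = 3200 Myr.
Durations: Mesozoic 185.902, Mesoarchean 400, Cenozoic 66, Neoproterozoic 461.2, Paleozoic 286.898 → longest is Neoproterozoic (461.2 Myr).

Mesoarchean → Neoproterozoic → Paleozoic → Mesozoic → Cenozoic; total span 3200 Myr; longest is Neoproterozoic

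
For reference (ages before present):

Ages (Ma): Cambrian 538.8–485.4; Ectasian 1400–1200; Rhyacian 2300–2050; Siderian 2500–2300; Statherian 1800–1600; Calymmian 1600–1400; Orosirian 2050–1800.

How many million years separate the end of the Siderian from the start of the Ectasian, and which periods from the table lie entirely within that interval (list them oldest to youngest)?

900 million years; Rhyacian, Orosirian, Statherian, Calymmian

The Siderian closes at 2300 Ma and the Ectasian opens at 1400 Ma, so the interval is 2300 − 1400 = 900 Myr.
A period fits inside if it starts at or after 2300 Ma and ends at or before 1400 Ma; oldest first that gives Rhyacian, Orosirian, Statherian, Calymmian.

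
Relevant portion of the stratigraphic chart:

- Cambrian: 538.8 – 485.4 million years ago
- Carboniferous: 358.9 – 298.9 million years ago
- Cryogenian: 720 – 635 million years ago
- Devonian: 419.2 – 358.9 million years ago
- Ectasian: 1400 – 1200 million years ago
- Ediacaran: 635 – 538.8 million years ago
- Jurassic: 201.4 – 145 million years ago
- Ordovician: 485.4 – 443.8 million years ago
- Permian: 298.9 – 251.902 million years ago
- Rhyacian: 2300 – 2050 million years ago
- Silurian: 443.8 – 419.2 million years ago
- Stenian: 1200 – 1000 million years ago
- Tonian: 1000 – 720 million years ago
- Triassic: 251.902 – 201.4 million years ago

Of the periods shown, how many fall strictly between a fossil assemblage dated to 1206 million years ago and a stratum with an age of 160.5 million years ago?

11

The older date is 1206 Ma and the younger is 160.5 Ma.
Periods with start < 1206 and end > 160.5 Ma: Stenian (1200–1000), Tonian (1000–720), Cryogenian (720–635), Ediacaran (635–538.8), Cambrian (538.8–485.4), Ordovician (485.4–443.8), Silurian (443.8–419.2), Devonian (419.2–358.9), Carboniferous (358.9–298.9), Permian (298.9–251.902), Triassic (251.902–201.4).
That is 11 complete periods.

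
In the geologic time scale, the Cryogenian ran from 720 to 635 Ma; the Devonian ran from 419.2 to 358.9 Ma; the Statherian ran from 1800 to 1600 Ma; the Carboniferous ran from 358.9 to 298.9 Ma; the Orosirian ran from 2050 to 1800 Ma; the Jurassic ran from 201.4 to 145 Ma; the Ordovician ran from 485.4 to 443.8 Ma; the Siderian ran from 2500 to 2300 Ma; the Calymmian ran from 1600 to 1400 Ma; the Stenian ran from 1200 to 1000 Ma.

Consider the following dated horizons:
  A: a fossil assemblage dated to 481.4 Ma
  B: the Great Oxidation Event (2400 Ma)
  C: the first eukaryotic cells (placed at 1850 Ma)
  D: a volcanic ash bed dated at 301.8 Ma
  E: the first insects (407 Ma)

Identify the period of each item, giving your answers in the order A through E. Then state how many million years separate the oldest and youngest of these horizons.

A — Ordovician; B — Siderian; C — Orosirian; D — Carboniferous; E — Devonian; span 2098.2 million years

A: 481.4 Ma lies in 485.4–443.8 Ma, so Ordovician.
B: 2400 Ma lies in 2500–2300 Ma, so Siderian.
C: 1850 Ma lies in 2050–1800 Ma, so Orosirian.
D: 301.8 Ma lies in 358.9–298.9 Ma, so Carboniferous.
E: 407 Ma lies in 419.2–358.9 Ma, so Devonian.
Oldest = 2400 Ma, youngest = 301.8 Ma → span 2098.2 Myr.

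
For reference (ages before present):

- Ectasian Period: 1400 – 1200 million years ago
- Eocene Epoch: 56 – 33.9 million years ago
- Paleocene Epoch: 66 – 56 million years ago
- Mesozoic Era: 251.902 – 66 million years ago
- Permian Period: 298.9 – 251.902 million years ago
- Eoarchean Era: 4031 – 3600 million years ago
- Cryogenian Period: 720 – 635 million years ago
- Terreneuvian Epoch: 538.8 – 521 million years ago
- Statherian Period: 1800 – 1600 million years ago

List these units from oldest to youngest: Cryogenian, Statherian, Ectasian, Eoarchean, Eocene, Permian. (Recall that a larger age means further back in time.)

Read off each span (Ma): Cryogenian 720–635; Statherian 1800–1600; Ectasian 1400–1200; Eoarchean 4031–3600; Eocene 56–33.9; Permian 298.9–251.902.
Larger Ma is older, so oldest→youngest is Eoarchean, Statherian, Ectasian, Cryogenian, Permian, Eocene.

Eoarchean → Statherian → Ectasian → Cryogenian → Permian → Eocene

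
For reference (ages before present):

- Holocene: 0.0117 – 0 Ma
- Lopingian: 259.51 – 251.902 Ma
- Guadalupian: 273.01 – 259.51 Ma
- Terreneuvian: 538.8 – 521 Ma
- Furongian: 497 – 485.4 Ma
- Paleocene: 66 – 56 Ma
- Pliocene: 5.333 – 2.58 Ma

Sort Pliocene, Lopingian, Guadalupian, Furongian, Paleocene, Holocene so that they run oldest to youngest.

The oldest of these is Furongian (starts 497 Ma) and the youngest is Holocene (ends 0 Ma).
In between, by decreasing start age: Guadalupian (273.01), Lopingian (259.51), Paleocene (66), Pliocene (5.333).

Furongian, Guadalupian, Lopingian, Paleocene, Pliocene, Holocene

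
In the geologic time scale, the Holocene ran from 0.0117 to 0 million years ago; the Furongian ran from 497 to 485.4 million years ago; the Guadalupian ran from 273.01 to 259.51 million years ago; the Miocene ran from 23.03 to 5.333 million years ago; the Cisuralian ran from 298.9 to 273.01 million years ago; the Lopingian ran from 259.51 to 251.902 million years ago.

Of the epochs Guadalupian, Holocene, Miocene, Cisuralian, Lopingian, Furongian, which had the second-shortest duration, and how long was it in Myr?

Start − end for each: Guadalupian 273.01 − 259.51 = 13.5; Holocene 0.0117 − 0 = 0.0117; Miocene 23.03 − 5.333 = 17.697; Cisuralian 298.9 − 273.01 = 25.89; Lopingian 259.51 − 251.902 = 7.608; Furongian 497 − 485.4 = 11.6.
Ranking these from shortest: Holocene < Lopingian < Furongian < Guadalupian < Miocene < Cisuralian.
Position 2 in that ranking is Lopingian, which lasted 7.608 Myr.

Lopingian, 7.608 million years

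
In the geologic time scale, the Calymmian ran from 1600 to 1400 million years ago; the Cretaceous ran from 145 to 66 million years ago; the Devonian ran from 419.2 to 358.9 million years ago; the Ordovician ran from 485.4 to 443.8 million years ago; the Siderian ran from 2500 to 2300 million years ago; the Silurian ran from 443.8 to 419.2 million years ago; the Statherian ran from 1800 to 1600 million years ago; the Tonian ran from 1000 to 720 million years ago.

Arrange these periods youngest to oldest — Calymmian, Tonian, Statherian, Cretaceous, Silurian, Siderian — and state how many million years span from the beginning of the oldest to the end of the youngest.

Cretaceous → Silurian → Tonian → Calymmian → Statherian → Siderian; total span 2434 Myr

From the excerpt: Calymmian 1600–1400; Tonian 1000–720; Statherian 1800–1600; Cretaceous 145–66; Silurian 443.8–419.2; Siderian 2500–2300 (Ma).
Larger Ma is earlier, so the oldest is Siderian and the youngest is Cretaceous; youngest to oldest: Cretaceous, Silurian, Tonian, Calymmian, Statherian, Siderian.
Oldest start 2500 minus youngest end 66 gives 2434 Myr overall.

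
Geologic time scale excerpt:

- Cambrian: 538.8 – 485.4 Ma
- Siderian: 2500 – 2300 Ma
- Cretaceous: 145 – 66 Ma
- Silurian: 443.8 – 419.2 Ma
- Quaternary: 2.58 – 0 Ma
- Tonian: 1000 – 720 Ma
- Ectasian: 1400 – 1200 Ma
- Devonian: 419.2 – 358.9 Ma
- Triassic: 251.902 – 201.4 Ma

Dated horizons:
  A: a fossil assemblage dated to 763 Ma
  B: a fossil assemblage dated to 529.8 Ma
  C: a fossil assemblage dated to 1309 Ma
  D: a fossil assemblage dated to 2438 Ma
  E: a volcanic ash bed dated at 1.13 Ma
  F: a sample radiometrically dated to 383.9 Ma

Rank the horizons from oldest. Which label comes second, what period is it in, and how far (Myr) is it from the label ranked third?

C, in the Ectasian; 546 million years to A

Sorted oldest-first by Ma: D (2438), C (1309), A (763), B (529.8), F (383.9), E (1.13).
The second oldest is C at 1309 Ma, which lies in 1400–1200 Ma: the Ectasian.
The third oldest is A at 763 Ma; separation = |1309 − 763| = 546 Myr.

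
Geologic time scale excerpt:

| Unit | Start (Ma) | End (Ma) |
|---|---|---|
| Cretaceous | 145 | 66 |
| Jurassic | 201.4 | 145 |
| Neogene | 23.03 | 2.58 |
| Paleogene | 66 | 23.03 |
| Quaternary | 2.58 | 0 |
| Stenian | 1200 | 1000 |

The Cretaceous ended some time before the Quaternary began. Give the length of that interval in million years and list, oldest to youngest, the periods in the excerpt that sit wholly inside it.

End of Cretaceous = 66 Ma; start of Quaternary = 2.58 Ma.
Gap = 66 − 2.58 = 63.42 Myr.
Periods wholly inside 66–2.58 Ma: Paleogene (66–23.03), Neogene (23.03–2.58).

63.42 million years; Paleogene, Neogene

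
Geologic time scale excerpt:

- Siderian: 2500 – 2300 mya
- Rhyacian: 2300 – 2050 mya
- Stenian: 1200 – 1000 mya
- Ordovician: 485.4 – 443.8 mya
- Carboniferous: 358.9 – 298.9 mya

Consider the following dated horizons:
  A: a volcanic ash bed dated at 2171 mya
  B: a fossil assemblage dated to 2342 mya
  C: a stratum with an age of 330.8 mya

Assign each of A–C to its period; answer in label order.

A — Rhyacian; B — Siderian; C — Carboniferous

Match each age against the start–end ranges in the excerpt: A = 2171 Ma → Rhyacian (2300–2050); B = 2342 Ma → Siderian (2500–2300); C = 330.8 Ma → Carboniferous (358.9–298.9).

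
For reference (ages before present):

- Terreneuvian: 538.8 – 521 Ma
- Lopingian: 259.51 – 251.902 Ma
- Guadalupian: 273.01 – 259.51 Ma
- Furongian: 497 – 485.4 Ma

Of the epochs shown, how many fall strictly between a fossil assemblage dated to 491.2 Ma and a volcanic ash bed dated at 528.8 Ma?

0

The older date is 528.8 Ma and the younger is 491.2 Ma.
No epoch both begins after 528.8 Ma and ends before 491.2 Ma, so the count is 0.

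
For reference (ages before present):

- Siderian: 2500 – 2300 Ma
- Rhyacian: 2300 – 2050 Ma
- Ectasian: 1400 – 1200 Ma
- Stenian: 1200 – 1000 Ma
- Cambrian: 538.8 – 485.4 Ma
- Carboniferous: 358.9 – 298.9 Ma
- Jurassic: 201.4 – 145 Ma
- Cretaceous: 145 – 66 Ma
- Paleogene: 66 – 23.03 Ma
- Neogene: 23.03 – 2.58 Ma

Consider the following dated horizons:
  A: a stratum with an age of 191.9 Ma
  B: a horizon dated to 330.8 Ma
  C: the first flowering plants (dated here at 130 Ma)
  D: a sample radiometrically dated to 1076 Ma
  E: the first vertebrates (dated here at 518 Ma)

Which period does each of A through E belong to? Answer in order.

A: 191.9 Ma lies in 201.4–145 Ma, so Jurassic.
B: 330.8 Ma lies in 358.9–298.9 Ma, so Carboniferous.
C: 130 Ma lies in 145–66 Ma, so Cretaceous.
D: 1076 Ma lies in 1200–1000 Ma, so Stenian.
E: 518 Ma lies in 538.8–485.4 Ma, so Cambrian.

A — Jurassic; B — Carboniferous; C — Cretaceous; D — Stenian; E — Cambrian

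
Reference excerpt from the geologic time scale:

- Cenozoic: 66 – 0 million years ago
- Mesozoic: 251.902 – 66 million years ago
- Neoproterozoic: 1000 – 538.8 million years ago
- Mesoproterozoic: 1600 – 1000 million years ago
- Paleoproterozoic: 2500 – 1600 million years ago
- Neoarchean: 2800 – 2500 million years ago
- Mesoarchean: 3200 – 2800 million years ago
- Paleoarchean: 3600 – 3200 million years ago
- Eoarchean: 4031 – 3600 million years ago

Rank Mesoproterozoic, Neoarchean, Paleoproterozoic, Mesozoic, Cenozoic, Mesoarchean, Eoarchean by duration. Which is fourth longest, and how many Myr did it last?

Start − end for each: Mesoproterozoic 1600 − 1000 = 600; Neoarchean 2800 − 2500 = 300; Paleoproterozoic 2500 − 1600 = 900; Mesozoic 251.902 − 66 = 185.902; Cenozoic 66 − 0 = 66; Mesoarchean 3200 − 2800 = 400; Eoarchean 4031 − 3600 = 431.
Ranking these from longest: Paleoproterozoic > Mesoproterozoic > Eoarchean > Mesoarchean > Neoarchean > Mesozoic > Cenozoic.
Position 4 in that ranking is Mesoarchean, which lasted 400 Myr.

Mesoarchean, 400 million years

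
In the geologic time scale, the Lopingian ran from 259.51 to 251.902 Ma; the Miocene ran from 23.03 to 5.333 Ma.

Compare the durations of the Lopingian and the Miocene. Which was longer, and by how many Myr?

Lopingian: 259.51 − 251.902 = 7.608 Myr.
Miocene: 23.03 − 5.333 = 17.697 Myr.
Difference: 17.697 − 7.608 = 10.089 Myr, so the Miocene was longer.

Miocene, by 10.089 million years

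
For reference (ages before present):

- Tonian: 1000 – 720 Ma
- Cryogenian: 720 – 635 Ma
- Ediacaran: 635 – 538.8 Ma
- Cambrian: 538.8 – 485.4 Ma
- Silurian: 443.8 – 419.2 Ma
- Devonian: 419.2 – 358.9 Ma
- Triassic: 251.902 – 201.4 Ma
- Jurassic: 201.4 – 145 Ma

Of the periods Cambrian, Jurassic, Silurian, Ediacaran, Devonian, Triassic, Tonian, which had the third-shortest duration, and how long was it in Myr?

Cambrian, 53.4 million years

Durations: Cambrian 53.4; Jurassic 56.4; Silurian 24.6; Ediacaran 96.2; Devonian 60.3; Triassic 50.502; Tonian 280 Myr.
Sorted shortest-first: Silurian (24.6), Triassic (50.502), Cambrian (53.4), Jurassic (56.4), Devonian (60.3), Ediacaran (96.2), Tonian (280).
The third shortest is Cambrian at 53.4 Myr.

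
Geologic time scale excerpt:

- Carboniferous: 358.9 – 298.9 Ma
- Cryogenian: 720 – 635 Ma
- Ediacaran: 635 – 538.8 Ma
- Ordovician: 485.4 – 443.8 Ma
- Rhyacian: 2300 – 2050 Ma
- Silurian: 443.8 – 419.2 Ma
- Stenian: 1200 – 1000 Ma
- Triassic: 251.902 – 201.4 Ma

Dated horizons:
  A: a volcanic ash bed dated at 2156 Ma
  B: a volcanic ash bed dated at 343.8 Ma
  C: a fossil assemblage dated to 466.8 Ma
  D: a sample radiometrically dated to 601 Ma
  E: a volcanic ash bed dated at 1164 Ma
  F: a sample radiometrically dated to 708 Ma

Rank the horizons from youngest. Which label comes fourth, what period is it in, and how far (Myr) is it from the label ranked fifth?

Sorted youngest-first by Ma: B (343.8), C (466.8), D (601), F (708), E (1164), A (2156).
The fourth youngest is F at 708 Ma, which lies in 720–635 Ma: the Cryogenian.
The fifth youngest is E at 1164 Ma; separation = |708 − 1164| = 456 Myr.

F, in the Cryogenian; 456 million years to E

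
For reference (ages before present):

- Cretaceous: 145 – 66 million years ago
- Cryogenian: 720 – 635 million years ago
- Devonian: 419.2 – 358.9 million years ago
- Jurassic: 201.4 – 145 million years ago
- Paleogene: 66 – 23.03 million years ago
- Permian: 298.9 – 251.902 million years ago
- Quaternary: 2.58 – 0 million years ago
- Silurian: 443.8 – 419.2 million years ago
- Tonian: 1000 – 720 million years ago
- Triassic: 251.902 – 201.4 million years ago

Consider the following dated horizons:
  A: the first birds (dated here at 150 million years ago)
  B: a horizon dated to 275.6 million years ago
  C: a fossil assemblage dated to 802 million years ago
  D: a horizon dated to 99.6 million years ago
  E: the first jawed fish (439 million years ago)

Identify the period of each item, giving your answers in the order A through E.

A — Jurassic; B — Permian; C — Tonian; D — Cretaceous; E — Silurian

A: 150 Ma lies in 201.4–145 Ma, so Jurassic.
B: 275.6 Ma lies in 298.9–251.902 Ma, so Permian.
C: 802 Ma lies in 1000–720 Ma, so Tonian.
D: 99.6 Ma lies in 145–66 Ma, so Cretaceous.
E: 439 Ma lies in 443.8–419.2 Ma, so Silurian.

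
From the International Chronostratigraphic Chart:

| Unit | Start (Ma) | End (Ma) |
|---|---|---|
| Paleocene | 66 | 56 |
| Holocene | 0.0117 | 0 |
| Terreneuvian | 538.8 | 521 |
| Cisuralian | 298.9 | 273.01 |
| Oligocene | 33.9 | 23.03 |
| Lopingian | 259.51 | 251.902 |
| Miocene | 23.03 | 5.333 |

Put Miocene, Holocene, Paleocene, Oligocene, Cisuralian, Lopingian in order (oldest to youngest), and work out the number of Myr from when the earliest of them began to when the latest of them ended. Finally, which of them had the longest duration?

Cisuralian, Lopingian, Paleocene, Oligocene, Miocene, Holocene; total span 298.9 Myr; longest is Cisuralian

Start ages (Ma): Cisuralian 298.9, Lopingian 259.51, Paleocene 66, Oligocene 33.9, Miocene 23.03, Holocene 0.0117.
Ordered oldest to youngest: Cisuralian, Lopingian, Paleocene, Oligocene, Miocene, Holocene.
Span = 298.9 − 0 = 298.9 Myr.
Durations: Paleocene 10, Miocene 17.697, Lopingian 7.608, Oligocene 10.87, Holocene 0.0117, Cisuralian 25.89 → longest is Cisuralian (25.89 Myr).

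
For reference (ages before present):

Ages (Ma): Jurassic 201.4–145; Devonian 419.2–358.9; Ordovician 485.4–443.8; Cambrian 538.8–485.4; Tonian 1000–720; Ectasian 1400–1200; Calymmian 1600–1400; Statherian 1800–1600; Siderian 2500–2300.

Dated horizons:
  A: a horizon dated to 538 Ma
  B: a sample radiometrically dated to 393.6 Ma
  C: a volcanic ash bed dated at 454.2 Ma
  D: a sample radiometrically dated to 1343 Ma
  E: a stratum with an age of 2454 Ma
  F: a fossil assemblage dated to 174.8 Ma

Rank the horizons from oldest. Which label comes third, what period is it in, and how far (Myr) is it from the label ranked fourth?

Larger Ma means older, so oldest first: E 2454 > D 1343 > A 538 > C 454.2 > B 393.6 > F 174.8.
Counting 3 along gives A (538 Ma); the excerpt puts that inside the Cambrian, 538.8–485.4 Ma.
Next in line is C (454.2 Ma), and 538 − 454.2 = 83.8 Myr.

A, in the Cambrian; 83.8 million years to C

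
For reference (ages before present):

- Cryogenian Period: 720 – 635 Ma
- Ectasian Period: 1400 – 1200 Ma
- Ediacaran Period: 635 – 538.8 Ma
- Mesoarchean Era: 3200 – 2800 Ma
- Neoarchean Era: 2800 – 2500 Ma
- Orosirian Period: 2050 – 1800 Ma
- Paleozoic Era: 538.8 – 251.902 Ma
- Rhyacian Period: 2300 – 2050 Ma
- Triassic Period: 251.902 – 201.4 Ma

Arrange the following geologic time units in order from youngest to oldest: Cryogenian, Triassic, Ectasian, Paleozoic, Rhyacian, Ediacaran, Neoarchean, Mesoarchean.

Sorting by start age (ascending Ma, since larger Ma = older): Triassic start 251.902, Paleozoic start 538.8, Ediacaran start 635, Cryogenian start 720, Ectasian start 1400, Rhyacian start 2300, Neoarchean start 2800, Mesoarchean start 3200.

Triassic, Paleozoic, Ediacaran, Cryogenian, Ectasian, Rhyacian, Neoarchean, Mesoarchean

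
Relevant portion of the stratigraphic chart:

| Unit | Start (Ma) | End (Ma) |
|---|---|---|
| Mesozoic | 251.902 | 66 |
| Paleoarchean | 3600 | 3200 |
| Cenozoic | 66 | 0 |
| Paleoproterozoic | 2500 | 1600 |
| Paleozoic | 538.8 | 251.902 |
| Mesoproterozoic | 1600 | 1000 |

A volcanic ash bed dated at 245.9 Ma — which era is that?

Mesozoic

245.9 Ma lies between 251.902 and 66 Ma, so it falls in the Mesozoic.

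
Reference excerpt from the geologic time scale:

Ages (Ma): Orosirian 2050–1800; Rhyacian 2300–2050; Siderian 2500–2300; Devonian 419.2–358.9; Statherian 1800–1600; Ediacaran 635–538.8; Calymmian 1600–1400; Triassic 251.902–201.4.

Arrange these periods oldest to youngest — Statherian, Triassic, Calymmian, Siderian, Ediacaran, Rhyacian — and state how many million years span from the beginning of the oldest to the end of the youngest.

Start ages (Ma): Siderian 2500, Rhyacian 2300, Statherian 1800, Calymmian 1600, Ediacaran 635, Triassic 251.902.
Ordered oldest to youngest: Siderian, Rhyacian, Statherian, Calymmian, Ediacaran, Triassic.
Span = 2500 − 201.4 = 2298.6 Myr.

Siderian, Rhyacian, Statherian, Calymmian, Ediacaran, Triassic; total span 2298.6 Myr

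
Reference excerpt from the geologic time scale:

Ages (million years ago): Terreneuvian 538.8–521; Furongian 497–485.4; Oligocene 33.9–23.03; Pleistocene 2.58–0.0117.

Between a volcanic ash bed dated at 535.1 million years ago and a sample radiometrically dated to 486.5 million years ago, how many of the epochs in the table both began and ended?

0

Checking each listed span, none has both start < 535.1 Ma and end > 486.5 Ma — every epoch straddles one of the two dates or lies outside them — so the count is 0.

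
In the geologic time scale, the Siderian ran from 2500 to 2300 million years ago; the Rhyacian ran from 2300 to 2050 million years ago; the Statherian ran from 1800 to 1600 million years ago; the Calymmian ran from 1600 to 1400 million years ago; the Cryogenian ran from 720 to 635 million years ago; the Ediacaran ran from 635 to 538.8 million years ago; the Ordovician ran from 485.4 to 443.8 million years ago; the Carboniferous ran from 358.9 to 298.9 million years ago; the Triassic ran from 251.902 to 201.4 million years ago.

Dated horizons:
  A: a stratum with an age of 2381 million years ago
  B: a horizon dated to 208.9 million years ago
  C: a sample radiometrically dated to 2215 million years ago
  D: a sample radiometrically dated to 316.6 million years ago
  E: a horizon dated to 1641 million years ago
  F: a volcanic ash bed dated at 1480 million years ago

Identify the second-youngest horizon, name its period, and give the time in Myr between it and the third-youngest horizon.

D, in the Carboniferous; 1163.4 million years to F

Smaller Ma means younger, so youngest first: B 208.9 < D 316.6 < F 1480 < E 1641 < C 2215 < A 2381.
Counting 2 along gives D (316.6 Ma); the excerpt puts that inside the Carboniferous, 358.9–298.9 Ma.
Next in line is F (1480 Ma), and 1480 − 316.6 = 1163.4 Myr.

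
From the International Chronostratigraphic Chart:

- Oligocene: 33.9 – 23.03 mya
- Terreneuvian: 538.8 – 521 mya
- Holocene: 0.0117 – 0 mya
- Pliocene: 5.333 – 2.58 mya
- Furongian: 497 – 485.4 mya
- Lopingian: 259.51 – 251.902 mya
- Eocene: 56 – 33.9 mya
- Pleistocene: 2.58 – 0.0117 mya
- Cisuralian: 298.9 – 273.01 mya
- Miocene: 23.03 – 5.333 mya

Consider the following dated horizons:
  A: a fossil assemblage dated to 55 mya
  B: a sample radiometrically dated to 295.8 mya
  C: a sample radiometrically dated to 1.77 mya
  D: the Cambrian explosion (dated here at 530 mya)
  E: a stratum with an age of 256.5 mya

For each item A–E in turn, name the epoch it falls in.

Match each age against the start–end ranges in the excerpt: A = 55 Ma → Eocene (56–33.9); B = 295.8 Ma → Cisuralian (298.9–273.01); C = 1.77 Ma → Pleistocene (2.58–0.0117); D = 530 Ma → Terreneuvian (538.8–521); E = 256.5 Ma → Lopingian (259.51–251.902).

A — Eocene; B — Cisuralian; C — Pleistocene; D — Terreneuvian; E — Lopingian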